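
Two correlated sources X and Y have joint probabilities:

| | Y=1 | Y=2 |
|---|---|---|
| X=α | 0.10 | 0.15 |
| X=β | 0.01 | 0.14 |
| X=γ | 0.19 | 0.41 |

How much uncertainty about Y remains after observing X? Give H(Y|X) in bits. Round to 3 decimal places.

Chain rule: H(Y|X) = H(X,Y) − H(X).
Marginals: p(X) = (0.2500, 0.1500, 0.6000), p(Y) = (0.3000, 0.7000).
H(X,Y) = 2.1889 bits; H(X) = 1.3527 bits.
H(Y|X) = 2.1889 − 1.3527 = 0.836 bits.

0.836 bits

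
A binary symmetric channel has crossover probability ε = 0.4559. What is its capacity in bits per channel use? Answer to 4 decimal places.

Binary symmetric channel: C = 1 − h₂(ε) where h₂ is the binary entropy function.
h₂(0.4559) = −0.4559·log₂0.4559 − 0.5441·log₂0.5441 = 0.9944.
C = 1 − 0.9944 = 0.0056 bits per channel use.

0.0056 bits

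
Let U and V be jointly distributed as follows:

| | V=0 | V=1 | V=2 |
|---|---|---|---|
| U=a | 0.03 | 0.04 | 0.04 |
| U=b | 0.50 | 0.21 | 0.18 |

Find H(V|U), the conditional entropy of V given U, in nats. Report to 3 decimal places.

0.999 nats

Marginals: p(U) = (0.1100, 0.8900), p(V) = (0.5300, 0.2500, 0.2200).
H(V|U) = Σ p(U) · H(V|U=·).
  U=a: p=0.1100, H(V|U=a) = 1.0901
  U=b: p=0.8900, H(V|U=b) = 0.9879
Weighted sum = 0.999 nats.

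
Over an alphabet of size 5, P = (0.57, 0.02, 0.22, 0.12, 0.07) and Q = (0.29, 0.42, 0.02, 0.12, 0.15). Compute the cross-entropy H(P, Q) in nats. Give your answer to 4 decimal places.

1.9708 nats

H(P,Q) = −Σ p·ln q.
  −0.57·ln(0.29) = 0.70559
  −0.02·ln(0.42) = 0.01735
  −0.22·ln(0.02) = 0.86065
  −0.12·ln(0.12) = 0.25443
  −0.07·ln(0.15) = 0.13280
H(P,Q) = 1.9708 nats.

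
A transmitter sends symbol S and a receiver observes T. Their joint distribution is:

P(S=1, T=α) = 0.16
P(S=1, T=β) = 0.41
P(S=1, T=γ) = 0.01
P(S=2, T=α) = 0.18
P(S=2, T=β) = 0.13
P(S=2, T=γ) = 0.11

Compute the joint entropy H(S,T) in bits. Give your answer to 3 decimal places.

H(S,T) = −Σ p(x,y)·log₂ p(x,y) over all 6 cells.
  cell (1,α): −0.16·log₂0.16 = 0.4230
  cell (1,β): −0.41·log₂0.41 = 0.5274
  cell (1,γ): −0.01·log₂0.01 = 0.0664
  cell (2,α): −0.18·log₂0.18 = 0.4453
  cell (2,β): −0.13·log₂0.13 = 0.3826
  cell (2,γ): −0.11·log₂0.11 = 0.3503
Sum = 2.195 bits.

2.195 bits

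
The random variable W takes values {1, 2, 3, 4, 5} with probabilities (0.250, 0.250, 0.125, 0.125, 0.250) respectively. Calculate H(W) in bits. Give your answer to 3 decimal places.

2.250 bits

H(W) = −Σ p·log₂ p.
  −(0.250)·log₂(0.250) = 0.5000
  −(0.250)·log₂(0.250) = 0.5000
  −(0.125)·log₂(0.125) = 0.3750
  −(0.125)·log₂(0.125) = 0.3750
  −(0.250)·log₂(0.250) = 0.5000
Sum: 0.5000 + 0.5000 + 0.3750 + 0.3750 + 0.5000 = 2.250 bits.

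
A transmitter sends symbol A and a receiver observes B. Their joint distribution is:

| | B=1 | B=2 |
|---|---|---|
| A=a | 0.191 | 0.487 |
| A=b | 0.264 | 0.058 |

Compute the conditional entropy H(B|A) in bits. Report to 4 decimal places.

Marginals: p(A) = (0.6780, 0.3220), p(B) = (0.4550, 0.5450).
H(B|A) = Σ p(A) · H(B|A=·).
  A=a: p=0.6780, H(B|A=a) = 0.8578
  A=b: p=0.3220, H(B|A=b) = 0.6803
Weighted sum = 0.8006 bits.

0.8006 bits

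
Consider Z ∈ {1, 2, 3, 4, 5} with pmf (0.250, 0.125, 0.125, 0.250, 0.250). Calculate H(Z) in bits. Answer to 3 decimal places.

H(Z) = −Σ p·log₂ p.
  −(0.250)·log₂(0.250) = 0.5000
  −(0.125)·log₂(0.125) = 0.3750
  −(0.125)·log₂(0.125) = 0.3750
  −(0.250)·log₂(0.250) = 0.5000
  −(0.250)·log₂(0.250) = 0.5000
Sum: 0.5000 + 0.3750 + 0.3750 + 0.5000 + 0.5000 = 2.250 bits.

2.250 bits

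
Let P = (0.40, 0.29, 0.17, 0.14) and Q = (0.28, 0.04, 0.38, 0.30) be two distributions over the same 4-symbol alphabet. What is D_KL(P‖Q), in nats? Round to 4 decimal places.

0.4737 nats

D(P‖Q) = Σ p·ln(p/q).
  0.40·ln(0.40/0.28) = 0.14267
  0.29·ln(0.29/0.04) = 0.57449
  0.17·ln(0.17/0.38) = -0.13674
  0.14·ln(0.14/0.30) = -0.10670
D(P‖Q) = 0.4737 nats.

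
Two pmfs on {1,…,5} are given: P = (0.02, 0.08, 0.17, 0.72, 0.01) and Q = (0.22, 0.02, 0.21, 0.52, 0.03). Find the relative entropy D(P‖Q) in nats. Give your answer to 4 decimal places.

D(P‖Q) = Σ p·ln(p/q).
  0.02·ln(0.02/0.22) = -0.04796
  0.08·ln(0.08/0.02) = 0.11090
  0.17·ln(0.17/0.21) = -0.03592
  0.72·ln(0.72/0.52) = 0.23430
  0.01·ln(0.01/0.03) = -0.01099
D(P‖Q) = 0.2503 nats.

0.2503 nats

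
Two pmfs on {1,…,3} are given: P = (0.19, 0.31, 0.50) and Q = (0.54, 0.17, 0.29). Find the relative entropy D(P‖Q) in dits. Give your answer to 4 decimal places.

0.1130 dits

D(P‖Q) = Σ p·log₁₀(p/q).
  0.19·log₁₀(0.19/0.54) = -0.08619
  0.31·log₁₀(0.31/0.17) = 0.08088
  0.50·log₁₀(0.50/0.29) = 0.11829
D(P‖Q) = 0.1130 dits.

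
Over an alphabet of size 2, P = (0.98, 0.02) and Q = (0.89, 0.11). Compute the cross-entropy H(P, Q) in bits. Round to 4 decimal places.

0.2284 bits

H(P,Q) = −Σ p·log₂ q.
  −0.98·log₂(0.89) = 0.16476
  −0.02·log₂(0.11) = 0.06369
H(P,Q) = 0.2284 bits.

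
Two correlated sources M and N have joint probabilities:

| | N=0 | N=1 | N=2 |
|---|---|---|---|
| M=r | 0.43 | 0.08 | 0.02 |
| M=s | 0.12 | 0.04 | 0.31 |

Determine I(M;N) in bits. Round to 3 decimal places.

0.362 bits

Marginals: p(M) = (0.5300, 0.4700), p(N) = (0.5500, 0.1200, 0.3300).
I(M;N) = Σ p(x,y)·log₂[p(x,y)/(p(x)p(y))].
  (r,0): 0.43·log₂(1.4751) = 0.2412
  (r,1): 0.08·log₂(1.2579) = 0.0265
  (r,2): 0.02·log₂(0.1144) = -0.0626
  (s,0): 0.12·log₂(0.4642) = -0.1329
  (s,1): 0.04·log₂(0.7092) = -0.0198
  (s,2): 0.31·log₂(1.9987) = 0.3097
Sum = 0.362 bits.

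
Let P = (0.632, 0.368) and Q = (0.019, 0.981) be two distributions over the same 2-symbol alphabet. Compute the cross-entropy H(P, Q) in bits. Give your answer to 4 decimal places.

3.6239 bits

H(P,Q) = −Σ p·log₂ q.
  −0.632·log₂(0.019) = 3.61369
  −0.368·log₂(0.981) = 0.01018
H(P,Q) = 3.6239 bits.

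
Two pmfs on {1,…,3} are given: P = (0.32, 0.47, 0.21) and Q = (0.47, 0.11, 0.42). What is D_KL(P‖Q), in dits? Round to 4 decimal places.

D(P‖Q) = Σ p·log₁₀(p/q).
  0.32·log₁₀(0.32/0.47) = -0.05342
  0.47·log₁₀(0.47/0.11) = 0.29643
  0.21·log₁₀(0.21/0.42) = -0.06322
D(P‖Q) = 0.1798 dits.

0.1798 dits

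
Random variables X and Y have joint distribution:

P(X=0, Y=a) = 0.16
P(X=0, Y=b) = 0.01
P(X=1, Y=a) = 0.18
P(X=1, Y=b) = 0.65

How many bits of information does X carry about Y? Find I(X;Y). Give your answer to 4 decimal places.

Marginals: p(X) = (0.1700, 0.8300), p(Y) = (0.3400, 0.6600).
I(X;Y) = H(X) + H(Y) − H(X,Y).
H(X) = 0.6577, H(Y) = 0.9248, H(X,Y) = 1.3387.
I(X;Y) = 0.6577 + 0.9248 − 1.3387 = 0.2438 bits.

0.2438 bits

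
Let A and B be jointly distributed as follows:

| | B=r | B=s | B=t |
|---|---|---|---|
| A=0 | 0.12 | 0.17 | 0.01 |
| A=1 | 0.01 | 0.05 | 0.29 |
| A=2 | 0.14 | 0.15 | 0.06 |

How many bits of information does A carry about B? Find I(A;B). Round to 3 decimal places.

0.433 bits

Marginals: p(A) = (0.3000, 0.3500, 0.3500), p(B) = (0.2700, 0.3700, 0.3600).
I(A;B) = H(A) + H(B) − H(A,B).
H(A) = 1.5813, H(B) = 1.5714, H(A,B) = 2.7197.
I(A;B) = 1.5813 + 1.5714 − 2.7197 = 0.433 bits.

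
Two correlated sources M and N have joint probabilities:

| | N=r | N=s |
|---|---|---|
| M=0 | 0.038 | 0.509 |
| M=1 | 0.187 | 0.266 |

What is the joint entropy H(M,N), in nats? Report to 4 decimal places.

1.1338 nats

H(M,N) = −Σ p(x,y)·ln p(x,y) over all 4 cells.
  cell (0,r): −0.038·ln0.038 = 0.12427
  cell (0,s): −0.509·ln0.509 = 0.34373
  cell (1,r): −0.187·ln0.187 = 0.31353
  cell (1,s): −0.266·ln0.266 = 0.35225
Sum = 1.1338 nats.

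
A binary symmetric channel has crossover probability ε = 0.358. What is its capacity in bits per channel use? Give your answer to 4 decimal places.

Binary symmetric channel: C = 1 − h₂(ε) where h₂ is the binary entropy function.
h₂(0.358) = −0.358·log₂0.358 − 0.642·log₂0.642 = 0.9410.
C = 1 − 0.9410 = 0.0590 bits per channel use.

0.0590 bits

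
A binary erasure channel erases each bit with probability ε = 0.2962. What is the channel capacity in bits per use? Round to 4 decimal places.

0.7038 bits

Binary erasure channel: capacity C = 1 − ε.
C = 1 − 0.2962 = 0.7038 bits per channel use.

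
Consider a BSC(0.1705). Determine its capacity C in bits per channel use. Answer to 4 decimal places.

0.3412 bits

Binary symmetric channel: C = 1 − h₂(ε) where h₂ is the binary entropy function.
h₂(0.1705) = −0.1705·log₂0.1705 − 0.8295·log₂0.8295 = 0.6588.
C = 1 − 0.6588 = 0.3412 bits per channel use.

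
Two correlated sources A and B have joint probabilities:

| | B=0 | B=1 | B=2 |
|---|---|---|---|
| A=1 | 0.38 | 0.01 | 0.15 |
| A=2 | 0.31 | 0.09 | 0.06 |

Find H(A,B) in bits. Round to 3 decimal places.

2.087 bits

H(A,B) = −Σ p(x,y)·log₂ p(x,y) over all 6 cells.
  cell (1,0): −0.38·log₂0.38 = 0.5305
  cell (1,1): −0.01·log₂0.01 = 0.0664
  cell (1,2): −0.15·log₂0.15 = 0.4105
  cell (2,0): −0.31·log₂0.31 = 0.5238
  cell (2,1): −0.09·log₂0.09 = 0.3127
  cell (2,2): −0.06·log₂0.06 = 0.2435
Sum = 2.087 bits.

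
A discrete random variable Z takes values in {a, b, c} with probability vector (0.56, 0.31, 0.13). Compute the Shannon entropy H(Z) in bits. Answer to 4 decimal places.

1.3749 bits

H(Z) = −Σ p·log₂ p.
  −(0.56)·log₂(0.56) = 0.46844
  −(0.31)·log₂(0.31) = 0.52379
  −(0.13)·log₂(0.13) = 0.38264
Sum: 0.46844 + 0.52379 + 0.38264 = 1.3749 bits.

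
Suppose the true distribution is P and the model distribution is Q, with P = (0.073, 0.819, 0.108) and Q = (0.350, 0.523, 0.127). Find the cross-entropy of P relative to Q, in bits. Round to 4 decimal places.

H(P,Q) = −Σ p·log₂ q.
  −0.073·log₂(0.350) = 0.11056
  −0.819·log₂(0.523) = 0.76586
  −0.108·log₂(0.127) = 0.32153
H(P,Q) = 1.1980 bits.

1.1980 bits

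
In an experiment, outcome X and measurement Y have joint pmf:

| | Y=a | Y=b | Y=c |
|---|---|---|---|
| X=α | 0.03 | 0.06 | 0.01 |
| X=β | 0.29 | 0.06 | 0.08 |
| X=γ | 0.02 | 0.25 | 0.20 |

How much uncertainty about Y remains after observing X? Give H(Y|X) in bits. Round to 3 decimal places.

Chain rule: H(Y|X) = H(X,Y) − H(X).
Marginals: p(X) = (0.1000, 0.4300, 0.4700), p(Y) = (0.3400, 0.3700, 0.2900).
H(X,Y) = 2.5919 bits; H(X) = 1.3677 bits.
H(Y|X) = 2.5919 − 1.3677 = 1.224 bits.

1.224 bits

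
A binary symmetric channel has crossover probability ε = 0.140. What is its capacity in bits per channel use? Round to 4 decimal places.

Binary symmetric channel: C = 1 − h₂(ε) where h₂ is the binary entropy function.
h₂(0.140) = −0.140·log₂0.140 − 0.860·log₂0.860 = 0.5842.
C = 1 − 0.5842 = 0.4158 bits per channel use.

0.4158 bits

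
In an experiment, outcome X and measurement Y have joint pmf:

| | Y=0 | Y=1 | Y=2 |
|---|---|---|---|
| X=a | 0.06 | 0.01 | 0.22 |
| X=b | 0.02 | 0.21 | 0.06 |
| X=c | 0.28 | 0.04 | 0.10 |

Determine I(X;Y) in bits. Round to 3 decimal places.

0.476 bits

Marginals: p(X) = (0.2900, 0.2900, 0.4200), p(Y) = (0.3600, 0.2600, 0.3800).
I(X;Y) = Σ p(x,y)·log₂[p(x,y)/(p(x)p(y))].
  (a,0): 0.06·log₂(0.5747) = -0.0479
  (a,1): 0.01·log₂(0.1326) = -0.0291
  (a,2): 0.22·log₂(1.9964) = 0.2194
  (b,0): 0.02·log₂(0.1916) = -0.0477
  (b,1): 0.21·log₂(2.7851) = 0.3103
  (b,2): 0.06·log₂(0.5445) = -0.0526
  (c,0): 0.28·log₂(1.8519) = 0.2489
  (c,1): 0.04·log₂(0.3663) = -0.0580
  (c,2): 0.10·log₂(0.6266) = -0.0674
Sum = 0.476 bits.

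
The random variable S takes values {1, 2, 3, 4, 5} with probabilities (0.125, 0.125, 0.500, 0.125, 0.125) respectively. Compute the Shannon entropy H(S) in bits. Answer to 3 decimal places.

H(S) = −Σ p·log₂ p.
  −(0.125)·log₂(0.125) = 0.3750
  −(0.125)·log₂(0.125) = 0.3750
  −(0.500)·log₂(0.500) = 0.5000
  −(0.125)·log₂(0.125) = 0.3750
  −(0.125)·log₂(0.125) = 0.3750
Sum: 0.3750 + 0.3750 + 0.5000 + 0.3750 + 0.3750 = 2.000 bits.

2.000 bits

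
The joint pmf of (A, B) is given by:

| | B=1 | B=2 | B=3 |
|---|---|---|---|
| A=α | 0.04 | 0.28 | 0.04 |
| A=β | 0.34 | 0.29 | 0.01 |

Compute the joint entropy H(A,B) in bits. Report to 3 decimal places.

1.999 bits

H(A,B) = −Σ p(x,y)·log₂ p(x,y) over all 6 cells.
  cell (α,1): −0.04·log₂0.04 = 0.1858
  cell (α,2): −0.28·log₂0.28 = 0.5142
  cell (α,3): −0.04·log₂0.04 = 0.1858
  cell (β,1): −0.34·log₂0.34 = 0.5292
  cell (β,2): −0.29·log₂0.29 = 0.5179
  cell (β,3): −0.01·log₂0.01 = 0.0664
Sum = 1.999 bits.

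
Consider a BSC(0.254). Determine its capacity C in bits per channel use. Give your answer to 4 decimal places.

0.1824 bits

Binary symmetric channel: C = 1 − h₂(ε) where h₂ is the binary entropy function.
h₂(0.254) = −0.254·log₂0.254 − 0.746·log₂0.746 = 0.8176.
C = 1 − 0.8176 = 0.1824 bits per channel use.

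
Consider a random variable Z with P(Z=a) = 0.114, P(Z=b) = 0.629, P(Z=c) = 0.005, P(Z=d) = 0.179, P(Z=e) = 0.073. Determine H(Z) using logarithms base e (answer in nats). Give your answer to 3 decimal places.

1.065 nats

H(Z) = −Σ p·ln p.
  −(0.114)·ln(0.114) = 0.2476
  −(0.629)·ln(0.629) = 0.2916
  −(0.005)·ln(0.005) = 0.0265
  −(0.179)·ln(0.179) = 0.3079
  −(0.073)·ln(0.073) = 0.1911
Sum: 0.2476 + 0.2916 + 0.0265 + 0.3079 + 0.1911 = 1.065 nats.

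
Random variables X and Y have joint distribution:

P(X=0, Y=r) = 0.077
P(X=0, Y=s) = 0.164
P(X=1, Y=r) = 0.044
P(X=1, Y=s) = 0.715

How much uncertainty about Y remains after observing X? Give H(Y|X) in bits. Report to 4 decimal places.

0.4602 bits

Chain rule: H(Y|X) = H(X,Y) − H(X).
Marginals: p(X) = (0.2410, 0.7590), p(Y) = (0.1210, 0.8790).
H(X,Y) = 1.2569 bits; H(X) = 0.7967 bits.
H(Y|X) = 1.2569 − 0.7967 = 0.4602 bits.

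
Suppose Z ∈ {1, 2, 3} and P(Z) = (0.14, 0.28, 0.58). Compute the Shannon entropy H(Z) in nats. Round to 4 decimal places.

H(Z) = −Σ p·ln p.
  −(0.14)·ln(0.14) = 0.27526
  −(0.28)·ln(0.28) = 0.35643
  −(0.58)·ln(0.58) = 0.31594
Sum: 0.27526 + 0.35643 + 0.31594 = 0.9476 nats.

0.9476 nats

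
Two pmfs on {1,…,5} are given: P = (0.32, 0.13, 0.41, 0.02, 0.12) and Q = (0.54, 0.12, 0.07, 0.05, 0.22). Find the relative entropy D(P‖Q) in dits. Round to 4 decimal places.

0.2070 dits

D(P‖Q) = Σ p·log₁₀(p/q).
  0.32·log₁₀(0.32/0.54) = -0.07272
  0.13·log₁₀(0.13/0.12) = 0.00452
  0.41·log₁₀(0.41/0.07) = 0.31475
  0.02·log₁₀(0.02/0.05) = -0.00796
  0.12·log₁₀(0.12/0.22) = -0.03159
D(P‖Q) = 0.2070 dits.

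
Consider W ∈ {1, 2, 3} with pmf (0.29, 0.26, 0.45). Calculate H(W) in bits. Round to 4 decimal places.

H(W) = −Σ p·log₂ p.
  −(0.29)·log₂(0.29) = 0.51790
  −(0.26)·log₂(0.26) = 0.50529
  −(0.45)·log₂(0.45) = 0.51840
Sum: 0.51790 + 0.50529 + 0.51840 = 1.5416 bits.

1.5416 bits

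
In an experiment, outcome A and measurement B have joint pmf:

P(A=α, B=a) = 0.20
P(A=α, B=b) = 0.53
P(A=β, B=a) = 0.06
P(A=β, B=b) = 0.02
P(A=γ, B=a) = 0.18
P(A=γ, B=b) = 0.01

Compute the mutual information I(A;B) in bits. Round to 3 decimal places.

Marginals: p(A) = (0.7300, 0.0800, 0.1900), p(B) = (0.4400, 0.5600).
I(A;B) = H(A) + H(B) − H(A,B).
H(A) = 1.0782, H(B) = 0.9896, H(A,B) = 1.8180.
I(A;B) = 1.0782 + 0.9896 − 1.8180 = 0.250 bits.

0.250 bits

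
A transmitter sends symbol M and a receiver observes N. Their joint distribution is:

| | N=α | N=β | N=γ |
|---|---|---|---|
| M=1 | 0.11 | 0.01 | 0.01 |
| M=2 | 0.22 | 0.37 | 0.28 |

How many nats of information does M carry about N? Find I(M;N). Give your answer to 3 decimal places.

0.087 nats

Marginals: p(M) = (0.1300, 0.8700), p(N) = (0.3300, 0.3800, 0.2900).
I(M;N) = Σ p(x,y)·ln[p(x,y)/(p(x)p(y))].
  (1,α): 0.11·ln(2.5641) = 0.1036
  (1,β): 0.01·ln(0.2024) = -0.0160
  (1,γ): 0.01·ln(0.2653) = -0.0133
  (2,α): 0.22·ln(0.7663) = -0.0586
  (2,β): 0.37·ln(1.1192) = 0.0417
  (2,γ): 0.28·ln(1.1098) = 0.0292
Sum = 0.087 nats.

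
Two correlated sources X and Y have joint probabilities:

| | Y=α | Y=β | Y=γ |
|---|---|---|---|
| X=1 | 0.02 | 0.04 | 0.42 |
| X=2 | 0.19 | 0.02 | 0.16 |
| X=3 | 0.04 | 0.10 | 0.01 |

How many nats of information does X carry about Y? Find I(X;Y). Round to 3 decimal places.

0.292 nats

Marginals: p(X) = (0.4800, 0.3700, 0.1500), p(Y) = (0.2500, 0.1600, 0.5900).
I(X;Y) = H(X) + H(Y) − H(X,Y).
H(X) = 1.0047, H(Y) = 0.9511, H(X,Y) = 1.6634.
I(X;Y) = 1.0047 + 0.9511 − 1.6634 = 0.292 nats.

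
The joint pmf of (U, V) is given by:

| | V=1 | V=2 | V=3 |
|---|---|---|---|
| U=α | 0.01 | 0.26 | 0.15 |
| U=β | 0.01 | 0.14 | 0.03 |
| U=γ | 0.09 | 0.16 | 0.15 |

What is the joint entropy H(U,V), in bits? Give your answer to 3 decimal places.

H(U,V) = −Σ p(x,y)·log₂ p(x,y) over all 9 cells.
  cell (α,1): −0.01·log₂0.01 = 0.0664
  cell (α,2): −0.26·log₂0.26 = 0.5053
  cell (α,3): −0.15·log₂0.15 = 0.4105
  cell (β,1): −0.01·log₂0.01 = 0.0664
  cell (β,2): −0.14·log₂0.14 = 0.3971
  cell (β,3): −0.03·log₂0.03 = 0.1518
  cell (γ,1): −0.09·log₂0.09 = 0.3127
  cell (γ,2): −0.16·log₂0.16 = 0.4230
  cell (γ,3): −0.15·log₂0.15 = 0.4105
Sum = 2.744 bits.

2.744 bits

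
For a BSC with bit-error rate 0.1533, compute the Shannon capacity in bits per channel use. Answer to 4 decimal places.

0.3820 bits

Binary symmetric channel: C = 1 − h₂(ε) where h₂ is the binary entropy function.
h₂(0.1533) = −0.1533·log₂0.1533 − 0.8467·log₂0.8467 = 0.6180.
C = 1 − 0.6180 = 0.3820 bits per channel use.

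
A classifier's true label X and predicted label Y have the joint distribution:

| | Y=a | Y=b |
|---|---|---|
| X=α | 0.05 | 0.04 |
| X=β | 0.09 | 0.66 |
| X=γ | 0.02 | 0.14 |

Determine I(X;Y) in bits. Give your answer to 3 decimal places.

Marginals: p(X) = (0.0900, 0.7500, 0.1600), p(Y) = (0.1600, 0.8400).
I(X;Y) = H(X) + H(Y) − H(X,Y).
H(X) = 1.0469, H(Y) = 0.6343, H(X,Y) = 1.6201.
I(X;Y) = 1.0469 + 0.6343 − 1.6201 = 0.061 bits.

0.061 bits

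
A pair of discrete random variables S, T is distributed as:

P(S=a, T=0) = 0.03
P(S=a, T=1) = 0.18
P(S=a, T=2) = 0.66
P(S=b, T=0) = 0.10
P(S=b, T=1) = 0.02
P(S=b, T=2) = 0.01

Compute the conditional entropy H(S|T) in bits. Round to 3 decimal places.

Chain rule: H(S|T) = H(S,T) − H(T).
Marginals: p(S) = (0.8700, 0.1300), p(T) = (0.1300, 0.2000, 0.6700).
H(S,T) = 1.5042 bits; H(T) = 1.2341 bits.
H(S|T) = 1.5042 − 1.2341 = 0.270 bits.

0.270 bits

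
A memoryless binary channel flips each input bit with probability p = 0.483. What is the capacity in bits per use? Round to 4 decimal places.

Binary symmetric channel: C = 1 − h₂(ε) where h₂ is the binary entropy function.
h₂(0.483) = −0.483·log₂0.483 − 0.517·log₂0.517 = 0.9992.
C = 1 − 0.9992 = 0.0008 bits per channel use.

0.0008 bits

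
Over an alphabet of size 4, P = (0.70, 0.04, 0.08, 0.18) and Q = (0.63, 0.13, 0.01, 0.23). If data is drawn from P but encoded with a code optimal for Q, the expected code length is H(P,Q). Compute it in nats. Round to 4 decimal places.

1.0380 nats

H(P,Q) = −Σ p·ln q.
  −0.70·ln(0.63) = 0.32342
  −0.04·ln(0.13) = 0.08161
  −0.08·ln(0.01) = 0.36841
  −0.18·ln(0.23) = 0.26454
H(P,Q) = 1.0380 nats.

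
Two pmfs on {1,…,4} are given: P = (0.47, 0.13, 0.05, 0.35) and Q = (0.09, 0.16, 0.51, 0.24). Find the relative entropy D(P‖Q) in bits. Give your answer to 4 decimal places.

D(P‖Q) = Σ p·log₂(p/q).
  0.47·log₂(0.47/0.09) = 1.12079
  0.13·log₂(0.13/0.16) = -0.03894
  0.05·log₂(0.05/0.51) = -0.16752
  0.35·log₂(0.35/0.24) = 0.19051
D(P‖Q) = 1.1048 bits.

1.1048 bits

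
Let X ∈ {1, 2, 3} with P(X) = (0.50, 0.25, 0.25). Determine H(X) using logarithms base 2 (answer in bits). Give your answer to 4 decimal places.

1.5000 bits

H(X) = −Σ p·log₂ p.
  −(0.50)·log₂(0.50) = 0.50000
  −(0.25)·log₂(0.25) = 0.50000
  −(0.25)·log₂(0.25) = 0.50000
Sum: 0.50000 + 0.50000 + 0.50000 = 1.5000 bits.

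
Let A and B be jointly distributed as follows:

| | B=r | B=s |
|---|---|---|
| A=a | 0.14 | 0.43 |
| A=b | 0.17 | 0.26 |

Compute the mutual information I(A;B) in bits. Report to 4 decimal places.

0.0184 bits

Marginals: p(A) = (0.5700, 0.4300), p(B) = (0.3100, 0.6900).
I(A;B) = Σ p(x,y)·log₂[p(x,y)/(p(x)p(y))].
  (a,r): 0.14·log₂(0.7923) = -0.04702
  (a,s): 0.43·log₂(1.0933) = 0.05534
  (b,r): 0.17·log₂(1.2753) = 0.05965
  (b,s): 0.26·log₂(0.8763) = -0.04953
Sum = 0.0184 bits.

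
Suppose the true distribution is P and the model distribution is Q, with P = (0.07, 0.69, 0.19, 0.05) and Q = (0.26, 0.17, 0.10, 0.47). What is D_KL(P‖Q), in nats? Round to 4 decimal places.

D(P‖Q) = Σ p·ln(p/q).
  0.07·ln(0.07/0.26) = -0.09185
  0.69·ln(0.69/0.17) = 0.96662
  0.19·ln(0.19/0.10) = 0.12195
  0.05·ln(0.05/0.47) = -0.11204
D(P‖Q) = 0.8847 nats.

0.8847 nats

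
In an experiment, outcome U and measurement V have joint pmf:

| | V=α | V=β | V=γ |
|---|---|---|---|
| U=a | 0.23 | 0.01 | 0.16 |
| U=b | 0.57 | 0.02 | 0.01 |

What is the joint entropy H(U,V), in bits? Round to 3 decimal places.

1.619 bits

H(U,V) = −Σ p(x,y)·log₂ p(x,y) over all 6 cells.
  cell (a,α): −0.23·log₂0.23 = 0.4877
  cell (a,β): −0.01·log₂0.01 = 0.0664
  cell (a,γ): −0.16·log₂0.16 = 0.4230
  cell (b,α): −0.57·log₂0.57 = 0.4623
  cell (b,β): −0.02·log₂0.02 = 0.1129
  cell (b,γ): −0.01·log₂0.01 = 0.0664
Sum = 1.619 bits.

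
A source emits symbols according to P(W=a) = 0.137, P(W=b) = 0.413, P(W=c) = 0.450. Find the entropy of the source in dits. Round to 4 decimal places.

0.4329 dits

H(W) = −Σ p·log₁₀ p.
  −(0.137)·log₁₀(0.137) = 0.11827
  −(0.413)·log₁₀(0.413) = 0.15861
  −(0.450)·log₁₀(0.450) = 0.15605
Sum: 0.11827 + 0.15861 + 0.15605 = 0.4329 dits.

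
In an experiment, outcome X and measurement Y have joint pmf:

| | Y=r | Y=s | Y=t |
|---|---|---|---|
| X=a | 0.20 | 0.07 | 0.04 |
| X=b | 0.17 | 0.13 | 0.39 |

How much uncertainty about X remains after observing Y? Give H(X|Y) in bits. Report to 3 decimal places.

0.747 bits

Marginals: p(X) = (0.3100, 0.6900), p(Y) = (0.3700, 0.2000, 0.4300).
H(X|Y) = Σ p(Y) · H(X|Y=·).
  Y=r: p=0.3700, H(X|Y=r) = 0.9953
  Y=s: p=0.2000, H(X|Y=s) = 0.9341
  Y=t: p=0.4300, H(X|Y=t) = 0.4465
Weighted sum = 0.747 bits.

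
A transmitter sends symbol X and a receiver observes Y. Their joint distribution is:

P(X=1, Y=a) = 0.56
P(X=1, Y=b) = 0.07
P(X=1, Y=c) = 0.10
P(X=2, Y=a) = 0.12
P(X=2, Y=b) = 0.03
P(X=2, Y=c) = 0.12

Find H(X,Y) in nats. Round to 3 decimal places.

H(X,Y) = −Σ p(x,y)·ln p(x,y) over all 6 cells.
  cell (1,a): −0.56·ln0.56 = 0.3247
  cell (1,b): −0.07·ln0.07 = 0.1861
  cell (1,c): −0.10·ln0.10 = 0.2303
  cell (2,a): −0.12·ln0.12 = 0.2544
  cell (2,b): −0.03·ln0.03 = 0.1052
  cell (2,c): −0.12·ln0.12 = 0.2544
Sum = 1.355 nats.

1.355 nats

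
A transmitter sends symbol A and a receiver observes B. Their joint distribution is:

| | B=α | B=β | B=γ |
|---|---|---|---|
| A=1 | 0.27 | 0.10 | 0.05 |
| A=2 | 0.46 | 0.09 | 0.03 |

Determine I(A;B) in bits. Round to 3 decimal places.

Marginals: p(A) = (0.4200, 0.5800), p(B) = (0.7300, 0.1900, 0.0800).
I(A;B) = H(A) + H(B) − H(A,B).
H(A) = 0.9815, H(B) = 1.0782, H(A,B) = 2.0381.
I(A;B) = 0.9815 + 1.0782 − 2.0381 = 0.022 bits.

0.022 bits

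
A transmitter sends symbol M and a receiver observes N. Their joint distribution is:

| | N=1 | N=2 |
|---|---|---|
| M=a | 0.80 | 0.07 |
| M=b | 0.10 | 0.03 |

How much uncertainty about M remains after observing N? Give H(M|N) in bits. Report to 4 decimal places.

0.5411 bits

Chain rule: H(M|N) = H(M,N) − H(N).
Marginals: p(M) = (0.8700, 0.1300), p(N) = (0.9000, 0.1000).
H(M,N) = 1.0101 bits; H(N) = 0.4690 bits.
H(M|N) = 1.0101 − 0.4690 = 0.5411 bits.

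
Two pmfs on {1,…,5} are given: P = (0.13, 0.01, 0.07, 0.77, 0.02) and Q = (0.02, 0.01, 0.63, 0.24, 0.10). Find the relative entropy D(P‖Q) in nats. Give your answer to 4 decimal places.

0.9550 nats

D(P‖Q) = Σ p·ln(p/q).
  0.13·ln(0.13/0.02) = 0.24333
  0.01·ln(0.01/0.01) = 0.00000
  0.07·ln(0.07/0.63) = -0.15381
  0.77·ln(0.77/0.24) = 0.89763
  0.02·ln(0.02/0.10) = -0.03219
D(P‖Q) = 0.9550 nats.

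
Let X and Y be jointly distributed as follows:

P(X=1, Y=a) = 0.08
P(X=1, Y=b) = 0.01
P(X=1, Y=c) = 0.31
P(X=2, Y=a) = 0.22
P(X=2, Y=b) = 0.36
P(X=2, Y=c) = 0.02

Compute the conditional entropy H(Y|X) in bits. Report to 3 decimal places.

Chain rule: H(Y|X) = H(X,Y) − H(X).
Marginals: p(X) = (0.4000, 0.6000), p(Y) = (0.3000, 0.3700, 0.3300).
H(X,Y) = 2.0058 bits; H(X) = 0.9710 bits.
H(Y|X) = 2.0058 − 0.9710 = 1.035 bits.

1.035 bits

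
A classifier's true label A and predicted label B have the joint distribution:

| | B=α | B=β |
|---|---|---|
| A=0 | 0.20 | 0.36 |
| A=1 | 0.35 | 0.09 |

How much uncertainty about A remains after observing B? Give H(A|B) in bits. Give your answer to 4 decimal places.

Chain rule: H(A|B) = H(A,B) − H(B).
Marginals: p(A) = (0.5600, 0.4400), p(B) = (0.5500, 0.4500).
H(A,B) = 1.8378 bits; H(B) = 0.9928 bits.
H(A|B) = 1.8378 − 0.9928 = 0.8450 bits.

0.8450 bits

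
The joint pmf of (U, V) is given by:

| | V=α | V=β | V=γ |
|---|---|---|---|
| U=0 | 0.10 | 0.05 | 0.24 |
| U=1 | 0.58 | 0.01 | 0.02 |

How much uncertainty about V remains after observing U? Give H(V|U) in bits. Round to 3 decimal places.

0.713 bits

Marginals: p(U) = (0.3900, 0.6100), p(V) = (0.6800, 0.0600, 0.2600).
H(V|U) = Σ p(U) · H(V|U=·).
  U=0: p=0.3900, H(V|U=0) = 1.3144
  U=1: p=0.6100, H(V|U=1) = 0.3281
Weighted sum = 0.713 bits.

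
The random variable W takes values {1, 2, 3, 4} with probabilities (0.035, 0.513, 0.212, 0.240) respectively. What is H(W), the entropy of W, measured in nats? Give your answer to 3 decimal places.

H(W) = −Σ p·ln p.
  −(0.035)·ln(0.035) = 0.1173
  −(0.513)·ln(0.513) = 0.3424
  −(0.212)·ln(0.212) = 0.3288
  −(0.240)·ln(0.240) = 0.3425
Sum: 0.1173 + 0.3424 + 0.3288 + 0.3425 = 1.131 nats.

1.131 nats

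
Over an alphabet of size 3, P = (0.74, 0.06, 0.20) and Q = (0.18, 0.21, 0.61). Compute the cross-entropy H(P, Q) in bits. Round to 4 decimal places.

2.1084 bits

H(P,Q) = −Σ p·log₂ q.
  −0.74·log₂(0.18) = 1.83071
  −0.06·log₂(0.21) = 0.13509
  −0.20·log₂(0.61) = 0.14262
H(P,Q) = 2.1084 bits.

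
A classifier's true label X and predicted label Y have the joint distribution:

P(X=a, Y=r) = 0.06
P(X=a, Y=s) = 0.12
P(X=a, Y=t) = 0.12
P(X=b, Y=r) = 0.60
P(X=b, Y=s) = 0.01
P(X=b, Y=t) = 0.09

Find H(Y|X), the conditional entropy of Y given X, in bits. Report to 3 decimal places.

0.918 bits

Marginals: p(X) = (0.3000, 0.7000), p(Y) = (0.6600, 0.1300, 0.2100).
H(Y|X) = Σ p(X) · H(Y|X=·).
  X=a: p=0.3000, H(Y|X=a) = 1.5219
  X=b: p=0.7000, H(Y|X=b) = 0.6587
Weighted sum = 0.918 bits.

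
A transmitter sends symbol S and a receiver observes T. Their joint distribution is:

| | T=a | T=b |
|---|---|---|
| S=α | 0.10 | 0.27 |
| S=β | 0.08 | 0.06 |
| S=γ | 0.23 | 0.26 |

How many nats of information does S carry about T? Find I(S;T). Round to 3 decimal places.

0.027 nats

Marginals: p(S) = (0.3700, 0.1400, 0.4900), p(T) = (0.4100, 0.5900).
I(S;T) = H(S) + H(T) − H(S,T).
H(S) = 0.9927, H(T) = 0.6769, H(S,T) = 1.6429.
I(S;T) = 0.9927 + 0.6769 − 1.6429 = 0.027 nats.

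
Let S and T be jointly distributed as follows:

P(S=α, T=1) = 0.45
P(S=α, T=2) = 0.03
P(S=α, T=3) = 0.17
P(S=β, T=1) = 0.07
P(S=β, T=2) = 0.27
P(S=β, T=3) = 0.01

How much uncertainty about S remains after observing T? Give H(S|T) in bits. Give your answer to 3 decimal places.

Chain rule: H(S|T) = H(S,T) − H(T).
Marginals: p(S) = (0.6500, 0.3500), p(T) = (0.5200, 0.3000, 0.1800).
H(S,T) = 1.9498 bits; H(T) = 1.4570 bits.
H(S|T) = 1.9498 − 1.4570 = 0.493 bits.

0.493 bits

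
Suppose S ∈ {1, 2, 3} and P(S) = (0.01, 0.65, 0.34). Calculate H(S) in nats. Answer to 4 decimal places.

H(S) = −Σ p·ln p.
  −(0.01)·ln(0.01) = 0.04605
  −(0.65)·ln(0.65) = 0.28001
  −(0.34)·ln(0.34) = 0.36680
Sum: 0.04605 + 0.28001 + 0.36680 = 0.6929 nats.

0.6929 nats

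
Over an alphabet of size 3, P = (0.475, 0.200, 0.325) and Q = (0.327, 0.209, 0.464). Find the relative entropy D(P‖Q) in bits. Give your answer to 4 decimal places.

D(P‖Q) = Σ p·log₂(p/q).
  0.475·log₂(0.475/0.327) = 0.25585
  0.200·log₂(0.200/0.209) = -0.01270
  0.325·log₂(0.325/0.464) = -0.16695
D(P‖Q) = 0.0762 bits.

0.0762 bits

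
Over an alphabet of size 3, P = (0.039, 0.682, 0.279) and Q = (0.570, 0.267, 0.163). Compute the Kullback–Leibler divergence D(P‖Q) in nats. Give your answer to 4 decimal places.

D(P‖Q) = Σ p·ln(p/q).
  0.039·ln(0.039/0.570) = -0.10460
  0.682·ln(0.682/0.267) = 0.63957
  0.279·ln(0.279/0.163) = 0.14995
D(P‖Q) = 0.6849 nats.

0.6849 nats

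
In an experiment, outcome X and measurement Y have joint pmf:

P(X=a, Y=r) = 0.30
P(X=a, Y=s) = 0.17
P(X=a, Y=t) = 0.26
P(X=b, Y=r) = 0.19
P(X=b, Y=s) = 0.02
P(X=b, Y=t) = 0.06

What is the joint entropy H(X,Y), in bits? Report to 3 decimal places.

H(X,Y) = −Σ p(x,y)·log₂ p(x,y) over all 6 cells.
  cell (a,r): −0.30·log₂0.30 = 0.5211
  cell (a,s): −0.17·log₂0.17 = 0.4346
  cell (a,t): −0.26·log₂0.26 = 0.5053
  cell (b,r): −0.19·log₂0.19 = 0.4552
  cell (b,s): −0.02·log₂0.02 = 0.1129
  cell (b,t): −0.06·log₂0.06 = 0.2435
Sum = 2.273 bits.

2.273 bits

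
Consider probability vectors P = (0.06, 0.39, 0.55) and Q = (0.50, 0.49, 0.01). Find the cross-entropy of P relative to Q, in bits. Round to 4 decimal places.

4.1155 bits

H(P,Q) = −Σ p·log₂ q.
  −0.06·log₂(0.50) = 0.06000
  −0.39·log₂(0.49) = 0.40137
  −0.55·log₂(0.01) = 3.65412
H(P,Q) = 4.1155 bits.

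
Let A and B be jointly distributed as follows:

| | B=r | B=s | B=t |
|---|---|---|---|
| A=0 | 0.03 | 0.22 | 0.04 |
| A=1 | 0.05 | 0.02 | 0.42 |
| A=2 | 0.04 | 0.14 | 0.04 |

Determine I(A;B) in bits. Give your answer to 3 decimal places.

0.459 bits

Marginals: p(A) = (0.2900, 0.4900, 0.2200), p(B) = (0.1200, 0.3800, 0.5000).
I(A;B) = Σ p(x,y)·log₂[p(x,y)/(p(x)p(y))].
  (0,r): 0.03·log₂(0.8621) = -0.0064
  (0,s): 0.22·log₂(1.9964) = 0.2194
  (0,t): 0.04·log₂(0.2759) = -0.0743
  (1,r): 0.05·log₂(0.8503) = -0.0117
  (1,s): 0.02·log₂(0.1074) = -0.0644
  (1,t): 0.42·log₂(1.7143) = 0.3266
  (2,r): 0.04·log₂(1.5152) = 0.0240
  (2,s): 0.14·log₂(1.6746) = 0.1041
  (2,t): 0.04·log₂(0.3636) = -0.0584
Sum = 0.459 bits.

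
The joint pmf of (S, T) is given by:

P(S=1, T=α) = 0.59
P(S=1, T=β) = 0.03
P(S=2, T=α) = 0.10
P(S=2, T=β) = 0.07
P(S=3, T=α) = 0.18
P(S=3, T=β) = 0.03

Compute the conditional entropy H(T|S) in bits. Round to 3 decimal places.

Chain rule: H(T|S) = H(S,T) − H(S).
Marginals: p(S) = (0.6200, 0.1700, 0.2100), p(T) = (0.8700, 0.1300).
H(S,T) = 1.7987 bits; H(S) = 1.3350 bits.
H(T|S) = 1.7987 − 1.3350 = 0.464 bits.

0.464 bits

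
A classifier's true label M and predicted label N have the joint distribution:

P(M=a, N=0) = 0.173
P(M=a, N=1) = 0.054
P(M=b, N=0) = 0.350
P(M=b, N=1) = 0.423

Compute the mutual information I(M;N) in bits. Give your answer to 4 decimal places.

Marginals: p(M) = (0.2270, 0.7730), p(N) = (0.5230, 0.4770).
I(M;N) = Σ p(x,y)·log₂[p(x,y)/(p(x)p(y))].
  (a,0): 0.173·log₂(1.4572) = 0.09397
  (a,1): 0.054·log₂(0.4987) = -0.05420
  (b,0): 0.350·log₂(0.8657) = -0.07280
  (b,1): 0.423·log₂(1.1472) = 0.08381
Sum = 0.0508 bits.

0.0508 bits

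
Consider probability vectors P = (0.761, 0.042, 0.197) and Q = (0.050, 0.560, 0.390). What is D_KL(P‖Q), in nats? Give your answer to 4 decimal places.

D(P‖Q) = Σ p·ln(p/q).
  0.761·ln(0.761/0.050) = 2.07191
  0.042·ln(0.042/0.560) = -0.10879
  0.197·ln(0.197/0.390) = -0.13454
D(P‖Q) = 1.8286 nats.

1.8286 nats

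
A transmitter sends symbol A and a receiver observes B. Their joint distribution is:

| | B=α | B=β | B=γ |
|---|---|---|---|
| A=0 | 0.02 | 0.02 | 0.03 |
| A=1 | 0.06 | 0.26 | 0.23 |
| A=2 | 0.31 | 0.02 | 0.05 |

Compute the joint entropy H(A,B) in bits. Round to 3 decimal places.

H(A,B) = −Σ p(x,y)·log₂ p(x,y) over all 9 cells.
  cell (0,α): −0.02·log₂0.02 = 0.1129
  cell (0,β): −0.02·log₂0.02 = 0.1129
  cell (0,γ): −0.03·log₂0.03 = 0.1518
  cell (1,α): −0.06·log₂0.06 = 0.2435
  cell (1,β): −0.26·log₂0.26 = 0.5053
  cell (1,γ): −0.23·log₂0.23 = 0.4877
  cell (2,α): −0.31·log₂0.31 = 0.5238
  cell (2,β): −0.02·log₂0.02 = 0.1129
  cell (2,γ): −0.05·log₂0.05 = 0.2161
Sum = 2.467 bits.

2.467 bits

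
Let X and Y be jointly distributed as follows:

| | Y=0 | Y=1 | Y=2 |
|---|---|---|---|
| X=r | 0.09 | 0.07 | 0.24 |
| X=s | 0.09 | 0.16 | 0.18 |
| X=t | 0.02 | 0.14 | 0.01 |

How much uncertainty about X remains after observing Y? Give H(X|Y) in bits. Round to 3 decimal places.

1.314 bits

Marginals: p(X) = (0.4000, 0.4300, 0.1700), p(Y) = (0.2000, 0.3700, 0.4300).
H(X|Y) = Σ p(Y) · H(X|Y=·).
  Y=0: p=0.2000, H(X|Y=0) = 1.3690
  Y=1: p=0.3700, H(X|Y=1) = 1.5080
  Y=2: p=0.4300, H(X|Y=2) = 1.1217
Weighted sum = 1.314 bits.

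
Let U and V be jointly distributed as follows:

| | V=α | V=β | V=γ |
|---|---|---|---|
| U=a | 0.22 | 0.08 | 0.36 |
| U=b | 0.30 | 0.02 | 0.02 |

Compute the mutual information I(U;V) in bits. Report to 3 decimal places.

0.228 bits

Marginals: p(U) = (0.6600, 0.3400), p(V) = (0.5200, 0.1000, 0.3800).
I(U;V) = H(U) + H(V) − H(U,V).
H(U) = 0.9248, H(V) = 1.3532, H(U,V) = 2.0495.
I(U;V) = 0.9248 + 1.3532 − 2.0495 = 0.228 bits.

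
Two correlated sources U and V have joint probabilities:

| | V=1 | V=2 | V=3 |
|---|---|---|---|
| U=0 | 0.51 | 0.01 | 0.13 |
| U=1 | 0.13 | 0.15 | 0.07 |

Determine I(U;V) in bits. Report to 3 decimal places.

0.227 bits

Marginals: p(U) = (0.6500, 0.3500), p(V) = (0.6400, 0.1600, 0.2000).
I(U;V) = Σ p(x,y)·log₂[p(x,y)/(p(x)p(y))].
  (0,1): 0.51·log₂(1.2260) = 0.1499
  (0,2): 0.01·log₂(0.0962) = -0.0338
  (0,3): 0.13·log₂(1.0000) = 0.0000
  (1,1): 0.13·log₂(0.5804) = -0.1020
  (1,2): 0.15·log₂(2.6786) = 0.2132
  (1,3): 0.07·log₂(1.0000) = 0.0000
Sum = 0.227 bits.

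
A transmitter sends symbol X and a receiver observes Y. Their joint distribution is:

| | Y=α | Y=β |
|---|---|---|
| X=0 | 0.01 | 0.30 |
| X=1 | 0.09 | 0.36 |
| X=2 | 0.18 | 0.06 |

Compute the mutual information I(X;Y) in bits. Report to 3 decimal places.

0.272 bits

Marginals: p(X) = (0.3100, 0.4500, 0.2400), p(Y) = (0.2800, 0.7200).
I(X;Y) = Σ p(x,y)·log₂[p(x,y)/(p(x)p(y))].
  (0,α): 0.01·log₂(0.1152) = -0.0312
  (0,β): 0.30·log₂(1.3441) = 0.1280
  (1,α): 0.09·log₂(0.7143) = -0.0437
  (1,β): 0.36·log₂(1.1111) = 0.0547
  (2,α): 0.18·log₂(2.6786) = 0.2559
  (2,β): 0.06·log₂(0.3472) = -0.0916
Sum = 0.272 bits.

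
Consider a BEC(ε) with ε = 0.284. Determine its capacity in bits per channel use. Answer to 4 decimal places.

Binary erasure channel: capacity C = 1 − ε.
C = 1 − 0.284 = 0.7160 bits per channel use.

0.7160 bits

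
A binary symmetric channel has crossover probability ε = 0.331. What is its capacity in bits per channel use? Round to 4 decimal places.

0.0841 bits

Binary symmetric channel: C = 1 − h₂(ε) where h₂ is the binary entropy function.
h₂(0.331) = −0.331·log₂0.331 − 0.669·log₂0.669 = 0.9159.
C = 1 − 0.9159 = 0.0841 bits per channel use.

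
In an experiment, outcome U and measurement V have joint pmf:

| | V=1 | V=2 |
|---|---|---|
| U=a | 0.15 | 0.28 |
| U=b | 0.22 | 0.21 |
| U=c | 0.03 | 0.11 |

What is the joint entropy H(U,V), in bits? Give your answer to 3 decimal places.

2.380 bits

H(U,V) = −Σ p(x,y)·log₂ p(x,y) over all 6 cells.
  cell (a,1): −0.15·log₂0.15 = 0.4105
  cell (a,2): −0.28·log₂0.28 = 0.5142
  cell (b,1): −0.22·log₂0.22 = 0.4806
  cell (b,2): −0.21·log₂0.21 = 0.4728
  cell (c,1): −0.03·log₂0.03 = 0.1518
  cell (c,2): −0.11·log₂0.11 = 0.3503
Sum = 2.380 bits.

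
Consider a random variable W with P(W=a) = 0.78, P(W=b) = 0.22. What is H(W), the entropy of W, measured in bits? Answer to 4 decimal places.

0.7602 bits

H(W) = −Σ p·log₂ p.
  −(0.78)·log₂(0.78) = 0.27959
  −(0.22)·log₂(0.22) = 0.48057
Sum: 0.27959 + 0.48057 = 0.7602 bits.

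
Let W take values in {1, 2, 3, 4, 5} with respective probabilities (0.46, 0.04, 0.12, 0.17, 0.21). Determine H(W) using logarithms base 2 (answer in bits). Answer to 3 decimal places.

H(W) = −Σ p·log₂ p.
  −(0.46)·log₂(0.46) = 0.5153
  −(0.04)·log₂(0.04) = 0.1858
  −(0.12)·log₂(0.12) = 0.3671
  −(0.17)·log₂(0.17) = 0.4346
  −(0.21)·log₂(0.21) = 0.4728
Sum: 0.5153 + 0.1858 + 0.3671 + 0.4346 + 0.4728 = 1.976 bits.

1.976 bits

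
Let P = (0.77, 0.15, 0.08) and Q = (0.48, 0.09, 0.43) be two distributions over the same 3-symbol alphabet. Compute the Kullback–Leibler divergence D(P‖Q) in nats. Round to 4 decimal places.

0.3060 nats

D(P‖Q) = Σ p·ln(p/q).
  0.77·ln(0.77/0.48) = 0.36391
  0.15·ln(0.15/0.09) = 0.07662
  0.08·ln(0.08/0.43) = -0.13454
D(P‖Q) = 0.3060 nats.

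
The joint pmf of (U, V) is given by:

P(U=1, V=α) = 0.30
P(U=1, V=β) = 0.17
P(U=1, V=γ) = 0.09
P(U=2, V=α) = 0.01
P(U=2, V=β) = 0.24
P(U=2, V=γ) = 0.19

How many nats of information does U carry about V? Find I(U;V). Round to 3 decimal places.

0.188 nats

Marginals: p(U) = (0.5600, 0.4400), p(V) = (0.3100, 0.4100, 0.2800).
I(U;V) = H(U) + H(V) − H(U,V).
H(U) = 0.6859, H(V) = 1.0851, H(U,V) = 1.5832.
I(U;V) = 0.6859 + 1.0851 − 1.5832 = 0.188 nats.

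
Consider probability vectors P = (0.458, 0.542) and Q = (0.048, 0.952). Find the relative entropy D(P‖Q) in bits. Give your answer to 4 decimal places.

D(P‖Q) = Σ p·log₂(p/q).
  0.458·log₂(0.458/0.048) = 1.49044
  0.542·log₂(0.542/0.952) = -0.44047
D(P‖Q) = 1.0500 bits.

1.0500 bits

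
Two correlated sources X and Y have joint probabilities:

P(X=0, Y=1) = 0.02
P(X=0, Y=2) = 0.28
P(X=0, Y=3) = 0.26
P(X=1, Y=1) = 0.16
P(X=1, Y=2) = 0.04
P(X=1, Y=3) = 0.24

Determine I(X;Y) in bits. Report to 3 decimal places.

Marginals: p(X) = (0.5600, 0.4400), p(Y) = (0.1800, 0.3200, 0.5000).
I(X;Y) = H(X) + H(Y) − H(X,Y).
H(X) = 0.9896, H(Y) = 1.4713, H(X,Y) = 2.2353.
I(X;Y) = 0.9896 + 1.4713 − 2.2353 = 0.226 bits.

0.226 bits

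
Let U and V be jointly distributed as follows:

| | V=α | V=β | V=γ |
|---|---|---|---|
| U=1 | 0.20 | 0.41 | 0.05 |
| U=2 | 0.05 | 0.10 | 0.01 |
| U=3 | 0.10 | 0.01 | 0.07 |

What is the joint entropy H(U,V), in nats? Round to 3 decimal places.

H(U,V) = −Σ p(x,y)·ln p(x,y) over all 9 cells.
  cell (1,α): −0.20·ln0.20 = 0.3219
  cell (1,β): −0.41·ln0.41 = 0.3656
  cell (1,γ): −0.05·ln0.05 = 0.1498
  cell (2,α): −0.05·ln0.05 = 0.1498
  cell (2,β): −0.10·ln0.10 = 0.2303
  cell (2,γ): −0.01·ln0.01 = 0.0461
  cell (3,α): −0.10·ln0.10 = 0.2303
  cell (3,β): −0.01·ln0.01 = 0.0461
  cell (3,γ): −0.07·ln0.07 = 0.1861
Sum = 1.726 nats.

1.726 nats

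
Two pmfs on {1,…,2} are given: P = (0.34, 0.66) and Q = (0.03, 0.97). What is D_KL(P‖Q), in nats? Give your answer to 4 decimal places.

0.5713 nats

D(P‖Q) = Σ p·ln(p/q).
  0.34·ln(0.34/0.03) = 0.82543
  0.66·ln(0.66/0.97) = -0.25414
D(P‖Q) = 0.5713 nats.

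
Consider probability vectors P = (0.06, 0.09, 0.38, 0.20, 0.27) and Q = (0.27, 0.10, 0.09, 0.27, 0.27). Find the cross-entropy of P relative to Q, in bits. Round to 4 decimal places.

H(P,Q) = −Σ p·log₂ q.
  −0.06·log₂(0.27) = 0.11334
  −0.09·log₂(0.10) = 0.29897
  −0.38·log₂(0.09) = 1.32009
  −0.20·log₂(0.27) = 0.37779
  −0.27·log₂(0.27) = 0.51002
H(P,Q) = 2.6202 bits.

2.6202 bits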